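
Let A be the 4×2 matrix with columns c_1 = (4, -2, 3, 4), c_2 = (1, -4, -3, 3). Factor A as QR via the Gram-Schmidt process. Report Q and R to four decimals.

Q = [[0.5963, -0.0609], [-0.2981, -0.6086], [0.4472, -0.7303], [0.5963, 0.3043]], R = [[6.7082, 2.2361], [0.0000, 5.4772]]

c_1 = (4, -2, 3, 4); ‖c_1‖ = 6.7082, so e_1 = (0.5963, -0.2981, 0.4472, 0.5963).
e_1·c_2 = 0.5963·1 + (-0.2981)·(-4) + 0.4472·(-3) + 0.5963·3 = 2.2361.
u_2 = c_2 − 2.2361·e_1 = (-0.3333, -3.3333, -4.0000, 1.6667).
‖u_2‖ = 5.4772, so e_2 = (-0.0609, -0.6086, -0.7303, 0.3043).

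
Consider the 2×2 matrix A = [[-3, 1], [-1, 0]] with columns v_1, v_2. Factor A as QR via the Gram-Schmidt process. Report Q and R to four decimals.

v_1 = (-3, -1); ‖v_1‖ = 3.1623, so e_1 = (-0.9487, -0.3162).
e_1·v_2 = (-0.9487)·1 + (-0.3162)·0 = -0.9487.
u_2 = v_2 + 0.9487·e_1 = (0.1000, -0.3000).
‖u_2‖ = 0.3162, so e_2 = (0.3162, -0.9487).

Q = [[-0.9487, 0.3162], [-0.3162, -0.9487]], R = [[3.1623, -0.9487], [0.0000, 0.3162]]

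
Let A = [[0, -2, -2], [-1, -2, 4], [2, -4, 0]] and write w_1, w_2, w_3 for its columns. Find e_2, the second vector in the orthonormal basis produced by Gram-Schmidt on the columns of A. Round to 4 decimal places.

e_2 = (-0.4880, -0.7807, -0.3904)

w_1 = (0, -1, 2); ‖w_1‖ = 2.2361, so e_1 = (0.0000, -0.4472, 0.8944).
e_1·w_2 = 0.0000·(-2) + (-0.4472)·(-2) + 0.8944·(-4) = -2.6833.
u_2 = w_2 + 2.6833·e_1 = (-2.0000, -3.2000, -1.6000).
‖u_2‖ = 4.0988, so e_2 = (-0.4880, -0.7807, -0.3904).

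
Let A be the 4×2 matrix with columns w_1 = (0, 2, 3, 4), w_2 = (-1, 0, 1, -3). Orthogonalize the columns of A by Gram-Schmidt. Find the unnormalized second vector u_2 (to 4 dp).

e_1 = w_1/‖w_1‖ = (0, 2, 3, 4)/5.3852 = (0.0000, 0.3714, 0.5571, 0.7428).
r_{12} = e_1·w_2 = -1.6713.
u_2 = w_2 + 1.6713·e_1 = (-1.0000, 0.6207, 1.9310, -1.7586).

u_2 = (-1.0000, 0.6207, 1.9310, -1.7586)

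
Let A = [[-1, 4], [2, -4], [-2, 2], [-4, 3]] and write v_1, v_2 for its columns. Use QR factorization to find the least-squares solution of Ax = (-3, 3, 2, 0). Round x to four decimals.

v_1 = (-1, 2, -2, -4); ‖v_1‖ = 5.0000, so q_1 = (-0.2000, 0.4000, -0.4000, -0.8000).
q_1·v_2 = (-0.2000)·4 + 0.4000·(-4) + (-0.4000)·2 + (-0.8000)·3 = -5.6000.
u_2 = v_2 + 5.6000·q_1 = (2.8800, -1.7600, -0.2400, -1.4800).
‖u_2‖ = 3.6932, so q_2 = (0.7798, -0.4765, -0.0650, -0.4007).
Qᵀb = (1.0000, -3.8990).
Back-substitute: x_2 = -3.8990/3.6932 = -1.0557.
x_1 = (1.0000 + 5.6000·(-1.0557))/5.0000 = -0.9824.

x = (-0.9824, -1.0557)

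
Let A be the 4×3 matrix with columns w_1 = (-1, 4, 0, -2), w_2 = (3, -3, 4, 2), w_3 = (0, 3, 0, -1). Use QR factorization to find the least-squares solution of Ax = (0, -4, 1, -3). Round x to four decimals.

x = (2.9056, 0.4077, -4.5193)

w_1 = (-1, 4, 0, -2); ‖w_1‖ = 4.5826, so q_1 = (-0.2182, 0.8729, 0.0000, -0.4364).
q_1·w_2 = (-0.2182)·3 + 0.8729·(-3) + 0.0000·4 + (-0.4364)·2 = -4.1461.
u_2 = w_2 + 4.1461·q_1 = (2.0952, 0.6190, 4.0000, 0.1905).
‖u_2‖ = 4.5617, so q_2 = (0.4593, 0.1357, 0.8769, 0.0418).
q_1·w_3 = (-0.2182)·0 + 0.8729·3 + 0.0000·0 + (-0.4364)·(-1) = 3.0551; q_2·w_3 = 0.4593·0 + 0.1357·3 + 0.8769·0 + 0.0418·(-1) = 0.3654.
u_3 = w_3 − 3.0551·q_1 − 0.3654·q_2 = (0.4989, 0.2838, -0.3204, 0.3181).
‖u_3‖ = 0.7302, so q_3 = (0.6832, 0.3886, -0.4387, 0.4356).
Qᵀb = (-2.1822, 0.2088, -3.3000).
Back-substitute: x_3 = -3.3000/0.7302 = -4.5193.
x_2 = (0.2088 − 0.3654·(-4.5193))/4.5617 = 0.4077.
x_1 = (-2.1822 + 4.1461·0.4077 − 3.0551·(-4.5193))/4.5826 = 2.9056.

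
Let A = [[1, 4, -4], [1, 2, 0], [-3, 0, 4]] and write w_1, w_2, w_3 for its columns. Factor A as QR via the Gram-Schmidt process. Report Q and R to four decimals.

Q = [[0.3015, 0.8447, -0.4423], [0.3015, 0.3556, 0.8847], [-0.9045, 0.4001, 0.1474]], R = [[3.3166, 1.8091, -4.8242], [0.0000, 4.0899, -1.7782], [0.0000, 0.0000, 2.3591]]

e_1 = w_1/‖w_1‖ = (1, 1, -3)/3.3166 = (0.3015, 0.3015, -0.9045).
r_{12} = e_1·w_2 = 1.8091.
u_2 = w_2 − 1.8091·e_1 = (3.4545, 1.4545, 1.6364).
‖u_2‖ = 4.0899, so e_2 = (0.8447, 0.3556, 0.4001).
r_{13} = e_1·w_3 = -4.8242; r_{23} = e_2·w_3 = -1.7782.
u_3 = w_3 + 4.8242·e_1 + 1.7782·e_2 = (-1.0435, 2.0870, 0.3478).
‖u_3‖ = 2.3591, so e_3 = (-0.4423, 0.8847, 0.1474).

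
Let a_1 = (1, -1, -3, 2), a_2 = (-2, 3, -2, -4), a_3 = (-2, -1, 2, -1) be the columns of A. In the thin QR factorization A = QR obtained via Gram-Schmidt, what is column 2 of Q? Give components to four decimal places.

q_1 = a_1/‖a_1‖ = (1, -1, -3, 2)/3.8730 = (0.2582, -0.2582, -0.7746, 0.5164).
r_{12} = q_1·a_2 = -1.8074.
u_2 = a_2 + 1.8074·q_1 = (-1.5333, 2.5333, -3.4000, -3.0667).
‖u_2‖ = 5.4528, so q_2 = (-0.2812, 0.4646, -0.6235, -0.5624).

q_2 = (-0.2812, 0.4646, -0.6235, -0.5624)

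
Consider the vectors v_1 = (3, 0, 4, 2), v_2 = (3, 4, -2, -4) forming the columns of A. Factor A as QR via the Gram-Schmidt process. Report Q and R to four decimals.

Q = [[0.5571, 0.5659], [0.0000, 0.6078], [0.7428, -0.1572], [0.3714, -0.5344]], R = [[5.3852, -1.2999], [0.0000, 6.5811]]

v_1 = (3, 0, 4, 2); ‖v_1‖ = 5.3852, so q_1 = (0.5571, 0.0000, 0.7428, 0.3714).
q_1·v_2 = 0.5571·3 + 0.0000·4 + 0.7428·(-2) + 0.3714·(-4) = -1.2999.
u_2 = v_2 + 1.2999·q_1 = (3.7241, 4.0000, -1.0345, -3.5172).
‖u_2‖ = 6.5811, so q_2 = (0.5659, 0.6078, -0.1572, -0.5344).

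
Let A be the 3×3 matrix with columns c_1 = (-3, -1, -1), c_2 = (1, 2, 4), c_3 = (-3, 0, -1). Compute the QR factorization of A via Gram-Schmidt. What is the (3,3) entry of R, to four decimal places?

r_{33} = 0.8981

c_1 = (-3, -1, -1); ‖c_1‖ = 3.3166, so q_1 = (-0.9045, -0.3015, -0.3015).
q_1·c_2 = (-0.9045)·1 + (-0.3015)·2 + (-0.3015)·4 = -2.7136.
u_2 = c_2 + 2.7136·q_1 = (-1.4545, 1.1818, 3.1818).
‖u_2‖ = 3.6927, so q_2 = (-0.3939, 0.3200, 0.8616).
q_1·c_3 = (-0.9045)·(-3) + (-0.3015)·0 + (-0.3015)·(-1) = 3.0151; q_2·c_3 = (-0.3939)·(-3) + 0.3200·0 + 0.8616·(-1) = 0.3200.
u_3 = c_3 − 3.0151·q_1 − 0.3200·q_2 = (-0.1467, 0.8067, -0.3667).
r_{33} = ‖u_3‖ = 0.8981.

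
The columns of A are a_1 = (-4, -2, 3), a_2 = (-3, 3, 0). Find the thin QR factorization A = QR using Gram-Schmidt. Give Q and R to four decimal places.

Q = [[-0.7428, -0.5307], [-0.3714, 0.8339], [0.5571, -0.1516]], R = [[5.3852, 1.1142], [0.0000, 4.0937]]

q_1 = a_1/‖a_1‖ = (-4, -2, 3)/5.3852 = (-0.7428, -0.3714, 0.5571).
r_{12} = q_1·a_2 = 1.1142.
u_2 = a_2 − 1.1142·q_1 = (-2.1724, 3.4138, -0.6207).
‖u_2‖ = 4.0937, so q_2 = (-0.5307, 0.8339, -0.1516).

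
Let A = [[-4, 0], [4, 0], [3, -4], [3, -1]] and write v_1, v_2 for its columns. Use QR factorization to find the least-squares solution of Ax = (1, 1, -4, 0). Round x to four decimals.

x = (0.0576, 0.9920)

q_1 = v_1/‖v_1‖ = (-4, 4, 3, 3)/7.0711 = (-0.5657, 0.5657, 0.4243, 0.4243).
r_{12} = q_1·v_2 = -2.1213.
u_2 = v_2 + 2.1213·q_1 = (-1.2000, 1.2000, -3.1000, -0.1000).
‖u_2‖ = 3.5355, so q_2 = (-0.3394, 0.3394, -0.8768, -0.0283).
Qᵀb = (-1.6971, 3.5072).
Back-substitute: x_2 = 3.5072/3.5355 = 0.9920.
x_1 = (-1.6971 + 2.1213·0.9920)/7.0711 = 0.0576.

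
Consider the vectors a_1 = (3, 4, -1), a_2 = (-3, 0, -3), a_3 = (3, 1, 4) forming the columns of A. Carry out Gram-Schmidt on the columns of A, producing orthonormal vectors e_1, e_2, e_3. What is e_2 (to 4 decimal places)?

a_1 = (3, 4, -1); ‖a_1‖ = 5.0990, so e_1 = (0.5883, 0.7845, -0.1961).
e_1·a_2 = 0.5883·(-3) + 0.7845·0 + (-0.1961)·(-3) = -1.1767.
u_2 = a_2 + 1.1767·e_1 = (-2.3077, 0.9231, -3.2308).
‖u_2‖ = 4.0762, so e_2 = (-0.5661, 0.2265, -0.7926).

e_2 = (-0.5661, 0.2265, -0.7926)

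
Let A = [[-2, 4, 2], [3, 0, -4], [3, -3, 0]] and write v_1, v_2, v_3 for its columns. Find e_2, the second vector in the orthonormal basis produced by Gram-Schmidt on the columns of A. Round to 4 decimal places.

e_2 = (0.7126, 0.6730, -0.1980)

v_1 = (-2, 3, 3); ‖v_1‖ = 4.6904, so e_1 = (-0.4264, 0.6396, 0.6396).
e_1·v_2 = (-0.4264)·4 + 0.6396·0 + 0.6396·(-3) = -3.6244.
u_2 = v_2 + 3.6244·e_1 = (2.4545, 2.3182, -0.6818).
‖u_2‖ = 3.4444, so e_2 = (0.7126, 0.6730, -0.1980).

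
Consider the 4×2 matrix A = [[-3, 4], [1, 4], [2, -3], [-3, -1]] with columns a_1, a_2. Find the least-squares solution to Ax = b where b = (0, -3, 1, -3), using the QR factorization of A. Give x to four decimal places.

q_1 = a_1/‖a_1‖ = (-3, 1, 2, -3)/4.7958 = (-0.6255, 0.2085, 0.4170, -0.6255).
r_{12} = q_1·a_2 = -2.2937.
u_2 = a_2 + 2.2937·q_1 = (2.5652, 4.4783, -2.0435, -2.4348).
‖u_2‖ = 6.0613, so q_2 = (0.4232, 0.7388, -0.3371, -0.4017).
Qᵀb = (1.6681, -1.3485).
Back-substitute: x_2 = -1.3485/6.0613 = -0.2225.
x_1 = (1.6681 + 2.2937·(-0.2225))/4.7958 = 0.2414.

x = (0.2414, -0.2225)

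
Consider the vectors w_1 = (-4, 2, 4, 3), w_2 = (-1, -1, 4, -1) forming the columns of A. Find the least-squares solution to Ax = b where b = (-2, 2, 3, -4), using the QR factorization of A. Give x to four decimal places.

x = (-0.0190, 0.8571)

e_1 = w_1/‖w_1‖ = (-4, 2, 4, 3)/6.7082 = (-0.5963, 0.2981, 0.5963, 0.4472).
r_{12} = e_1·w_2 = 2.2361.
u_2 = w_2 − 2.2361·e_1 = (0.3333, -1.6667, 2.6667, -2.0000).
‖u_2‖ = 3.7417, so e_2 = (0.0891, -0.4454, 0.7127, -0.5345).
Qᵀb = (1.7889, 3.2071).
Back-substitute: x_2 = 3.2071/3.7417 = 0.8571.
x_1 = (1.7889 − 2.2361·0.8571)/6.7082 = -0.0190.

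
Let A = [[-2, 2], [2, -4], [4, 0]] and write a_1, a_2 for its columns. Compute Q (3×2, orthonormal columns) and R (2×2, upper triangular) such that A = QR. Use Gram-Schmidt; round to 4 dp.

a_1 = (-2, 2, 4); ‖a_1‖ = 4.8990, so e_1 = (-0.4082, 0.4082, 0.8165).
e_1·a_2 = (-0.4082)·2 + 0.4082·(-4) + 0.8165·0 = -2.4495.
u_2 = a_2 + 2.4495·e_1 = (1.0000, -3.0000, 2.0000).
‖u_2‖ = 3.7417, so e_2 = (0.2673, -0.8018, 0.5345).

Q = [[-0.4082, 0.2673], [0.4082, -0.8018], [0.8165, 0.5345]], R = [[4.8990, -2.4495], [0.0000, 3.7417]]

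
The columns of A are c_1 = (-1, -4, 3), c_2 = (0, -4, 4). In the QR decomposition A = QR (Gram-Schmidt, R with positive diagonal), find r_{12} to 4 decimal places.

r_{12} = 5.4913

q_1 = c_1/‖c_1‖ = (-1, -4, 3)/5.0990 = (-0.1961, -0.7845, 0.5883).
r_{12} = q_1·c_2 = 5.4913.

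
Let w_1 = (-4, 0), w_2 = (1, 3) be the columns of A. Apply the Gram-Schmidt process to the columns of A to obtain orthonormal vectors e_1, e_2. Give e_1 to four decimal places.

e_1 = w_1/‖w_1‖ = (-4, 0)/4.0000 = (-1.0000, 0.0000).

e_1 = (-1.0000, 0.0000)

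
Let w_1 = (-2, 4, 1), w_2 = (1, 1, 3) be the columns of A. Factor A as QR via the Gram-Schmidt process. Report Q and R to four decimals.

Q = [[-0.4364, 0.4713], [0.8729, 0.0152], [0.2182, 0.8818]], R = [[4.5826, 1.0911], [0.0000, 3.1320]]

w_1 = (-2, 4, 1); ‖w_1‖ = 4.5826, so e_1 = (-0.4364, 0.8729, 0.2182).
e_1·w_2 = (-0.4364)·1 + 0.8729·1 + 0.2182·3 = 1.0911.
u_2 = w_2 − 1.0911·e_1 = (1.4762, 0.0476, 2.7619).
‖u_2‖ = 3.1320, so e_2 = (0.4713, 0.0152, 0.8818).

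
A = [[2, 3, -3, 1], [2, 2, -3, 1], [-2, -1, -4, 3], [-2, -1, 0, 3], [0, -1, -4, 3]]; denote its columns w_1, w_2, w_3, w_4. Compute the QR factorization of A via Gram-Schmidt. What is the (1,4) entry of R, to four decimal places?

r_{14} = -2.0000

w_1 = (2, 2, -2, -2, 0); ‖w_1‖ = 4.0000, so e_1 = (0.5000, 0.5000, -0.5000, -0.5000, 0.0000).
r_{14} = e_1·w_4 = -2.0000.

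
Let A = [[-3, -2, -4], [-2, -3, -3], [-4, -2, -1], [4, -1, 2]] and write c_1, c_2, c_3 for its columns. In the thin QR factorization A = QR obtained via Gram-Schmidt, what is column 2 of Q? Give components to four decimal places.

c_1 = (-3, -2, -4, 4); ‖c_1‖ = 6.7082, so e_1 = (-0.4472, -0.2981, -0.5963, 0.5963).
e_1·c_2 = (-0.4472)·(-2) + (-0.2981)·(-3) + (-0.5963)·(-2) + 0.5963·(-1) = 2.3851.
u_2 = c_2 − 2.3851·e_1 = (-0.9333, -2.2889, -0.5778, -2.4222).
‖u_2‖ = 3.5087, so e_2 = (-0.2660, -0.6523, -0.1647, -0.6903).

e_2 = (-0.2660, -0.6523, -0.1647, -0.6903)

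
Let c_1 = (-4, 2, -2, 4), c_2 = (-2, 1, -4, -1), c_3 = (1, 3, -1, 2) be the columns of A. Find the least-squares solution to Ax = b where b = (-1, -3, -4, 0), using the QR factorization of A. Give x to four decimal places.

c_1 = (-4, 2, -2, 4); ‖c_1‖ = 6.3246, so q_1 = (-0.6325, 0.3162, -0.3162, 0.6325).
q_1·c_2 = (-0.6325)·(-2) + 0.3162·1 + (-0.3162)·(-4) + 0.6325·(-1) = 2.2136.
u_2 = c_2 − 2.2136·q_1 = (-0.6000, 0.3000, -3.3000, -2.4000).
‖u_2‖ = 4.1352, so q_2 = (-0.1451, 0.0725, -0.7980, -0.5804).
q_1·c_3 = (-0.6325)·1 + 0.3162·3 + (-0.3162)·(-1) + 0.6325·2 = 1.8974; q_2·c_3 = (-0.1451)·1 + 0.0725·3 + (-0.7980)·(-1) + (-0.5804)·2 = -0.2902.
u_3 = c_3 − 1.8974·q_1 + 0.2902·q_2 = (2.1579, 2.4211, -0.6316, 0.6316).
‖u_3‖ = 3.3639, so q_3 = (0.6415, 0.7197, -0.1878, 0.1878).
Qᵀb = (0.9487, 3.1195, -2.0496).
Back-substitute: x_3 = -2.0496/3.3639 = -0.6093.
x_2 = (3.1195 + 0.2902·(-0.6093))/4.1352 = 0.7116.
x_1 = (0.9487 − 2.2136·0.7116 − 1.8974·(-0.6093))/6.3246 = 0.0837.

x = (0.0837, 0.7116, -0.6093)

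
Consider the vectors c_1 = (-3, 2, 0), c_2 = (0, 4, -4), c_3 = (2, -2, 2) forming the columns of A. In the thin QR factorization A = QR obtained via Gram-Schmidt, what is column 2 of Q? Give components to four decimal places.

q_2 = (0.3548, 0.5322, -0.7687)

c_1 = (-3, 2, 0); ‖c_1‖ = 3.6056, so q_1 = (-0.8321, 0.5547, 0.0000).
q_1·c_2 = (-0.8321)·0 + 0.5547·4 + 0.0000·(-4) = 2.2188.
u_2 = c_2 − 2.2188·q_1 = (1.8462, 2.7692, -4.0000).
‖u_2‖ = 5.2035, so q_2 = (0.3548, 0.5322, -0.7687).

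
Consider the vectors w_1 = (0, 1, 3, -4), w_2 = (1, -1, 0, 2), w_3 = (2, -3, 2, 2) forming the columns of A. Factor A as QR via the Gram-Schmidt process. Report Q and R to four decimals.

w_1 = (0, 1, 3, -4); ‖w_1‖ = 5.0990, so q_1 = (0.0000, 0.1961, 0.5883, -0.7845).
q_1·w_2 = 0.0000·1 + 0.1961·(-1) + 0.5883·0 + (-0.7845)·2 = -1.7650.
u_2 = w_2 + 1.7650·q_1 = (1.0000, -0.6538, 1.0385, 0.6154).
‖u_2‖ = 1.6984, so q_2 = (0.5888, -0.3850, 0.6114, 0.3623).
q_1·w_3 = 0.0000·2 + 0.1961·(-3) + 0.5883·2 + (-0.7845)·2 = -0.9806; q_2·w_3 = 0.5888·2 + (-0.3850)·(-3) + 0.6114·2 + 0.3623·2 = 4.2800.
u_3 = w_3 + 0.9806·q_1 − 4.2800·q_2 = (-0.5200, -1.1600, -0.0400, -0.3200).
‖u_3‖ = 1.3115, so q_3 = (-0.3965, -0.8845, -0.0305, -0.2440).

Q = [[0.0000, 0.5888, -0.3965], [0.1961, -0.3850, -0.8845], [0.5883, 0.6114, -0.0305], [-0.7845, 0.3623, -0.2440]], R = [[5.0990, -1.7650, -0.9806], [0.0000, 1.6984, 4.2800], [0.0000, 0.0000, 1.3115]]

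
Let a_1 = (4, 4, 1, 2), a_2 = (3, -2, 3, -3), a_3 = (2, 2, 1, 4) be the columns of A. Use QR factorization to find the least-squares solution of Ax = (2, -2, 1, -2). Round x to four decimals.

x = (-0.0709, 0.6063, -0.0394)

a_1 = (4, 4, 1, 2); ‖a_1‖ = 6.0828, so e_1 = (0.6576, 0.6576, 0.1644, 0.3288).
e_1·a_2 = 0.6576·3 + 0.6576·(-2) + 0.1644·3 + 0.3288·(-3) = 0.1644.
u_2 = a_2 − 0.1644·e_1 = (2.8919, -2.1081, 2.9730, -3.0541).
‖u_2‖ = 5.5653, so e_2 = (0.5196, -0.3788, 0.5342, -0.5488).
e_1·a_3 = 0.6576·2 + 0.6576·2 + 0.1644·1 + 0.3288·4 = 4.1100; e_2·a_3 = 0.5196·2 + (-0.3788)·2 + 0.5342·1 + (-0.5488)·4 = -1.3792.
u_3 = a_3 − 4.1100·e_1 + 1.3792·e_2 = (0.0140, -1.2251, 1.0611, 1.8918).
‖u_3‖ = 2.4912, so e_3 = (0.0056, -0.4918, 0.4259, 0.7594).
Qᵀb = (-0.4932, 3.4286, -0.0981).
Back-substitute: x_3 = -0.0981/2.4912 = -0.0394.
x_2 = (3.4286 + 1.3792·(-0.0394))/5.5653 = 0.6063.
x_1 = (-0.4932 − 0.1644·0.6063 − 4.1100·(-0.0394))/6.0828 = -0.0709.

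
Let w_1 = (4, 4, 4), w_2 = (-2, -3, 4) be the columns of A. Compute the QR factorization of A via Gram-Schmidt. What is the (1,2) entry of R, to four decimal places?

e_1 = w_1/‖w_1‖ = (4, 4, 4)/6.9282 = (0.5774, 0.5774, 0.5774).
r_{12} = e_1·w_2 = -0.5774.

r_{12} = -0.5774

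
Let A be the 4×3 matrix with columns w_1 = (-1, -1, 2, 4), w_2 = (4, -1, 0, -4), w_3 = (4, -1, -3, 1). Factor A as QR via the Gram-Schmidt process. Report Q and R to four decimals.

w_1 = (-1, -1, 2, 4); ‖w_1‖ = 4.6904, so q_1 = (-0.2132, -0.2132, 0.4264, 0.8528).
q_1·w_2 = (-0.2132)·4 + (-0.2132)·(-1) + 0.4264·0 + 0.8528·(-4) = -4.0508.
u_2 = w_2 + 4.0508·q_1 = (3.1364, -1.8636, 1.7273, -0.5455).
‖u_2‖ = 4.0732, so q_2 = (0.7700, -0.4575, 0.4241, -0.1339).
q_1·w_3 = (-0.2132)·4 + (-0.2132)·(-1) + 0.4264·(-3) + 0.8528·1 = -1.0660; q_2·w_3 = 0.7700·4 + (-0.4575)·(-1) + 0.4241·(-3) + (-0.1339)·1 = 2.1315.
u_3 = w_3 + 1.0660·q_1 − 2.1315·q_2 = (2.1315, -0.2521, -3.4493, 2.1945).
‖u_3‖ = 4.6174, so q_3 = (0.4616, -0.0546, -0.7470, 0.4753).

Q = [[-0.2132, 0.7700, 0.4616], [-0.2132, -0.4575, -0.0546], [0.4264, 0.4241, -0.7470], [0.8528, -0.1339, 0.4753]], R = [[4.6904, -4.0508, -1.0660], [0.0000, 4.0732, 2.1315], [0.0000, 0.0000, 4.6174]]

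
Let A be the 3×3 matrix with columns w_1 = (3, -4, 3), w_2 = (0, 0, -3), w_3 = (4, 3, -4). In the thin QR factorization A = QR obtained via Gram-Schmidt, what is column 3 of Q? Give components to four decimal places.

q_3 = (0.8000, 0.6000, 0.0000)

w_1 = (3, -4, 3); ‖w_1‖ = 5.8310, so q_1 = (0.5145, -0.6860, 0.5145).
q_1·w_2 = 0.5145·0 + (-0.6860)·0 + 0.5145·(-3) = -1.5435.
u_2 = w_2 + 1.5435·q_1 = (0.7941, -1.0588, -2.2059).
‖u_2‖ = 2.5725, so q_2 = (0.3087, -0.4116, -0.8575).
q_1·w_3 = 0.5145·4 + (-0.6860)·3 + 0.5145·(-4) = -2.0580; q_2·w_3 = 0.3087·4 + (-0.4116)·3 + (-0.8575)·(-4) = 3.4300.
u_3 = w_3 + 2.0580·q_1 − 3.4300·q_2 = (4.0000, 3.0000, 0.0000).
‖u_3‖ = 5.0000, so q_3 = (0.8000, 0.6000, 0.0000).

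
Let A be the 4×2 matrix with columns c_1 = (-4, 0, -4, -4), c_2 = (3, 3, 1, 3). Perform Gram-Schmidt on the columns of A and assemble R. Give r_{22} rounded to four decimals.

r_{22} = 3.4157

c_1 = (-4, 0, -4, -4); ‖c_1‖ = 6.9282, so e_1 = (-0.5774, 0.0000, -0.5774, -0.5774).
e_1·c_2 = (-0.5774)·3 + 0.0000·3 + (-0.5774)·1 + (-0.5774)·3 = -4.0415.
u_2 = c_2 + 4.0415·e_1 = (0.6667, 3.0000, -1.3333, 0.6667).
r_{22} = ‖u_2‖ = 3.4157.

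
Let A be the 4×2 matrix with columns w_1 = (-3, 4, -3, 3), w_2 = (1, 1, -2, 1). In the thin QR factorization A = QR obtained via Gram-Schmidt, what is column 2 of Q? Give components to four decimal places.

w_1 = (-3, 4, -3, 3); ‖w_1‖ = 6.5574, so q_1 = (-0.4575, 0.6100, -0.4575, 0.4575).
q_1·w_2 = (-0.4575)·1 + 0.6100·1 + (-0.4575)·(-2) + 0.4575·1 = 1.5250.
u_2 = w_2 − 1.5250·q_1 = (1.6977, 0.0698, -1.3023, 0.3023).
‖u_2‖ = 2.1620, so q_2 = (0.7852, 0.0323, -0.6024, 0.1398).

q_2 = (0.7852, 0.0323, -0.6024, 0.1398)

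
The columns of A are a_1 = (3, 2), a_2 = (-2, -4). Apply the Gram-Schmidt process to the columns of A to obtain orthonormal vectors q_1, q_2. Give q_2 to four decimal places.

q_1 = a_1/‖a_1‖ = (3, 2)/3.6056 = (0.8321, 0.5547).
r_{12} = q_1·a_2 = -3.8829.
u_2 = a_2 + 3.8829·q_1 = (1.2308, -1.8462).
‖u_2‖ = 2.2188, so q_2 = (0.5547, -0.8321).

q_2 = (0.5547, -0.8321)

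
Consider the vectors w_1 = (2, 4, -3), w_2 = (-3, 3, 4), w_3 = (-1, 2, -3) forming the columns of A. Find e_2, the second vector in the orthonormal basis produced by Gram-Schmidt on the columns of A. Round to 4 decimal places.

e_2 = (-0.4519, 0.6687, 0.5904)

w_1 = (2, 4, -3); ‖w_1‖ = 5.3852, so e_1 = (0.3714, 0.7428, -0.5571).
e_1·w_2 = 0.3714·(-3) + 0.7428·3 + (-0.5571)·4 = -1.1142.
u_2 = w_2 + 1.1142·e_1 = (-2.5862, 3.8276, 3.3793).
‖u_2‖ = 5.7235, so e_2 = (-0.4519, 0.6687, 0.5904).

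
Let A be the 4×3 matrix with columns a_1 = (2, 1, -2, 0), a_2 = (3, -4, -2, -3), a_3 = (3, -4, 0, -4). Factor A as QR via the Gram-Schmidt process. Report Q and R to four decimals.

Q = [[0.6667, 0.2858, 0.4555], [0.3333, -0.8003, 0.3799], [-0.6667, -0.1143, 0.6454], [0.0000, -0.5145, -0.4813]], R = [[3.0000, 2.0000, 0.6667], [0.0000, 5.8310, 6.1168], [0.0000, 0.0000, 1.7722]]

a_1 = (2, 1, -2, 0); ‖a_1‖ = 3.0000, so q_1 = (0.6667, 0.3333, -0.6667, 0.0000).
q_1·a_2 = 0.6667·3 + 0.3333·(-4) + (-0.6667)·(-2) + 0.0000·(-3) = 2.0000.
u_2 = a_2 − 2.0000·q_1 = (1.6667, -4.6667, -0.6667, -3.0000).
‖u_2‖ = 5.8310, so q_2 = (0.2858, -0.8003, -0.1143, -0.5145).
q_1·a_3 = 0.6667·3 + 0.3333·(-4) + (-0.6667)·0 + 0.0000·(-4) = 0.6667; q_2·a_3 = 0.2858·3 + (-0.8003)·(-4) + (-0.1143)·0 + (-0.5145)·(-4) = 6.1168.
u_3 = a_3 − 0.6667·q_1 − 6.1168·q_2 = (0.8072, 0.6732, 1.1438, -0.8529).
‖u_3‖ = 1.7722, so q_3 = (0.4555, 0.3799, 0.6454, -0.4813).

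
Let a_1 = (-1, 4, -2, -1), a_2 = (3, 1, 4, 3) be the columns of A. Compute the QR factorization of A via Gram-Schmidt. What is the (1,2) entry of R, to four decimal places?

r_{12} = -2.1320

a_1 = (-1, 4, -2, -1); ‖a_1‖ = 4.6904, so q_1 = (-0.2132, 0.8528, -0.4264, -0.2132).
r_{12} = q_1·a_2 = -2.1320.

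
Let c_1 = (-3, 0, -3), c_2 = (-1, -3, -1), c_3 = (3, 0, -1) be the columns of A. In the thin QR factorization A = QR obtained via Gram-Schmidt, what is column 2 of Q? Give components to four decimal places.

e_2 = (0.0000, -1.0000, 0.0000)

c_1 = (-3, 0, -3); ‖c_1‖ = 4.2426, so e_1 = (-0.7071, 0.0000, -0.7071).
e_1·c_2 = (-0.7071)·(-1) + 0.0000·(-3) + (-0.7071)·(-1) = 1.4142.
u_2 = c_2 − 1.4142·e_1 = (0.0000, -3.0000, 0.0000).
‖u_2‖ = 3.0000, so e_2 = (0.0000, -1.0000, 0.0000).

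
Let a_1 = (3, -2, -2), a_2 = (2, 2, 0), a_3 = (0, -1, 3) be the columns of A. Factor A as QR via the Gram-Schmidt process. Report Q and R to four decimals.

e_1 = a_1/‖a_1‖ = (3, -2, -2)/4.1231 = (0.7276, -0.4851, -0.4851).
r_{12} = e_1·a_2 = 0.4851.
u_2 = a_2 − 0.4851·e_1 = (1.6471, 2.2353, 0.2353).
‖u_2‖ = 2.7865, so e_2 = (0.5911, 0.8022, 0.0844).
r_{13} = e_1·a_3 = -0.9701; r_{23} = e_2·a_3 = -0.5489.
u_3 = a_3 + 0.9701·e_1 + 0.5489·e_2 = (1.0303, -1.0303, 2.5758).
‖u_3‖ = 2.9593, so e_3 = (0.3482, -0.3482, 0.8704).

Q = [[0.7276, 0.5911, 0.3482], [-0.4851, 0.8022, -0.3482], [-0.4851, 0.0844, 0.8704]], R = [[4.1231, 0.4851, -0.9701], [0.0000, 2.7865, -0.5489], [0.0000, 0.0000, 2.9593]]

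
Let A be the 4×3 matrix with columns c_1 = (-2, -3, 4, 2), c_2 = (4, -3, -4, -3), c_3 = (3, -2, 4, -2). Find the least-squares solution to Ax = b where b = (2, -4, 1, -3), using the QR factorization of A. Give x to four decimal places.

c_1 = (-2, -3, 4, 2); ‖c_1‖ = 5.7446, so q_1 = (-0.3482, -0.5222, 0.6963, 0.3482).
q_1·c_2 = (-0.3482)·4 + (-0.5222)·(-3) + 0.6963·(-4) + 0.3482·(-3) = -3.6556.
u_2 = c_2 + 3.6556·q_1 = (2.7273, -4.9091, -1.4545, -1.7273).
‖u_2‖ = 6.0528, so q_2 = (0.4506, -0.8110, -0.2403, -0.2854).
q_1·c_3 = (-0.3482)·3 + (-0.5222)·(-2) + 0.6963·4 + 0.3482·(-2) = 2.0889; q_2·c_3 = 0.4506·3 + (-0.8110)·(-2) + (-0.2403)·4 + (-0.2854)·(-2) = 2.5833.
u_3 = c_3 − 2.0889·q_1 − 2.5833·q_2 = (2.5633, 1.1861, 3.1663, -1.9901).
‖u_3‖ = 4.6864, so q_3 = (0.5470, 0.2531, 0.6756, -0.4246).
Qᵀb = (1.0445, 4.7611, 2.0311).
Back-substitute: x_3 = 2.0311/4.6864 = 0.4334.
x_2 = (4.7611 − 2.5833·0.4334)/6.0528 = 0.6016.
x_1 = (1.0445 + 3.6556·0.6016 − 2.0889·0.4334)/5.7446 = 0.4071.

x = (0.4071, 0.6016, 0.4334)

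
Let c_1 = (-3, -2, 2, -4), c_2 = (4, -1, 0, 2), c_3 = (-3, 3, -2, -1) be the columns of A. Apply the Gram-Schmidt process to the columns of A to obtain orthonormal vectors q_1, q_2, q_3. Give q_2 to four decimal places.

q_2 = (0.7068, -0.6253, 0.3262, -0.0544)

q_1 = c_1/‖c_1‖ = (-3, -2, 2, -4)/5.7446 = (-0.5222, -0.3482, 0.3482, -0.6963).
r_{12} = q_1·c_2 = -3.1334.
u_2 = c_2 + 3.1334·q_1 = (2.3636, -2.0909, 1.0909, -0.1818).
‖u_2‖ = 3.3439, so q_2 = (0.7068, -0.6253, 0.3262, -0.0544).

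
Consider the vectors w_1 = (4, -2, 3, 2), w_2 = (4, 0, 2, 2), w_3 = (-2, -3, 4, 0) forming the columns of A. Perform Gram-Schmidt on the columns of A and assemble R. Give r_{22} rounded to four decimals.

w_1 = (4, -2, 3, 2); ‖w_1‖ = 5.7446, so e_1 = (0.6963, -0.3482, 0.5222, 0.3482).
e_1·w_2 = 0.6963·4 + (-0.3482)·0 + 0.5222·2 + 0.3482·2 = 4.5260.
u_2 = w_2 − 4.5260·e_1 = (0.8485, 1.5758, -0.3636, 0.4242).
r_{22} = ‖u_2‖ = 1.8749.

r_{22} = 1.8749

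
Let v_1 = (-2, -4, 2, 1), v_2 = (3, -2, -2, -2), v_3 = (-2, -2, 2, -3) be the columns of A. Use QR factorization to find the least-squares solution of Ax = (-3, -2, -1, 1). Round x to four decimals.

x = (0.5529, -0.1328, -0.1042)

q_1 = v_1/‖v_1‖ = (-2, -4, 2, 1)/5.0000 = (-0.4000, -0.8000, 0.4000, 0.2000).
r_{12} = q_1·v_2 = -0.8000.
u_2 = v_2 + 0.8000·q_1 = (2.6800, -2.6400, -1.6800, -1.8400).
‖u_2‖ = 4.5122, so q_2 = (0.5939, -0.5851, -0.3723, -0.4078).
r_{13} = q_1·v_3 = 2.6000; r_{23} = q_2·v_3 = 0.4610.
u_3 = v_3 − 2.6000·q_1 − 0.4610·q_2 = (-1.2338, 0.3497, 1.1316, -3.3320).
‖u_3‖ = 3.7453, so q_3 = (-0.3294, 0.0934, 0.3021, -0.8896).
Qᵀb = (2.6000, -0.6471, -0.3903).
Back-substitute: x_3 = -0.3903/3.7453 = -0.1042.
x_2 = (-0.6471 − 0.4610·(-0.1042))/4.5122 = -0.1328.
x_1 = (2.6000 + 0.8000·(-0.1328) − 2.6000·(-0.1042))/5.0000 = 0.5529.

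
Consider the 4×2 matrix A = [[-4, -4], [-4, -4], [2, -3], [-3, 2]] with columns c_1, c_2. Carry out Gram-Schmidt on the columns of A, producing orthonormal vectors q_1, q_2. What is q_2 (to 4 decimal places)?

c_1 = (-4, -4, 2, -3); ‖c_1‖ = 6.7082, so q_1 = (-0.5963, -0.5963, 0.2981, -0.4472).
q_1·c_2 = (-0.5963)·(-4) + (-0.5963)·(-4) + 0.2981·(-3) + (-0.4472)·2 = 2.9814.
u_2 = c_2 − 2.9814·q_1 = (-2.2222, -2.2222, -3.8889, 3.3333).
‖u_2‖ = 6.0093, so q_2 = (-0.3698, -0.3698, -0.6472, 0.5547).

q_2 = (-0.3698, -0.3698, -0.6472, 0.5547)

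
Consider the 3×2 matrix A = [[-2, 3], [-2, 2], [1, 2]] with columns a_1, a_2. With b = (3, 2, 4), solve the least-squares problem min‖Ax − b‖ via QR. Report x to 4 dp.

a_1 = (-2, -2, 1); ‖a_1‖ = 3.0000, so e_1 = (-0.6667, -0.6667, 0.3333).
e_1·a_2 = (-0.6667)·3 + (-0.6667)·2 + 0.3333·2 = -2.6667.
u_2 = a_2 + 2.6667·e_1 = (1.2222, 0.2222, 2.8889).
‖u_2‖ = 3.1447, so e_2 = (0.3887, 0.0707, 0.9187).
Qᵀb = (-2.0000, 4.9820).
Back-substitute: x_2 = 4.9820/3.1447 = 1.5843.
x_1 = (-2.0000 + 2.6667·1.5843)/3.0000 = 0.7416.

x = (0.7416, 1.5843)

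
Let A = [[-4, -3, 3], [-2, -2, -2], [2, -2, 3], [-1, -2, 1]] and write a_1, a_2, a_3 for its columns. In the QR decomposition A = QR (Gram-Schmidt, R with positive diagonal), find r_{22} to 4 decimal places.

a_1 = (-4, -2, 2, -1); ‖a_1‖ = 5.0000, so e_1 = (-0.8000, -0.4000, 0.4000, -0.2000).
e_1·a_2 = (-0.8000)·(-3) + (-0.4000)·(-2) + 0.4000·(-2) + (-0.2000)·(-2) = 2.8000.
u_2 = a_2 − 2.8000·e_1 = (-0.7600, -0.8800, -3.1200, -1.4400).
r_{22} = ‖u_2‖ = 3.6277.

r_{22} = 3.6277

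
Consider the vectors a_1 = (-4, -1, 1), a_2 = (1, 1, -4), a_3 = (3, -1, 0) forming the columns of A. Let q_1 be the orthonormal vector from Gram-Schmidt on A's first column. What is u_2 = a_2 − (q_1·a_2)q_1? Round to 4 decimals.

q_1 = a_1/‖a_1‖ = (-4, -1, 1)/4.2426 = (-0.9428, -0.2357, 0.2357).
r_{12} = q_1·a_2 = -2.1213.
u_2 = a_2 + 2.1213·q_1 = (-1.0000, 0.5000, -3.5000).

u_2 = (-1.0000, 0.5000, -3.5000)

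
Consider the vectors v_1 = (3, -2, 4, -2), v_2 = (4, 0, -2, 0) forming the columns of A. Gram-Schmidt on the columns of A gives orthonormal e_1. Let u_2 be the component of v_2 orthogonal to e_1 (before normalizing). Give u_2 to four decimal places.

v_1 = (3, -2, 4, -2); ‖v_1‖ = 5.7446, so e_1 = (0.5222, -0.3482, 0.6963, -0.3482).
e_1·v_2 = 0.5222·4 + (-0.3482)·0 + 0.6963·(-2) + (-0.3482)·0 = 0.6963.
u_2 = v_2 − 0.6963·e_1 = (3.6364, 0.2424, -2.4848, 0.2424).

u_2 = (3.6364, 0.2424, -2.4848, 0.2424)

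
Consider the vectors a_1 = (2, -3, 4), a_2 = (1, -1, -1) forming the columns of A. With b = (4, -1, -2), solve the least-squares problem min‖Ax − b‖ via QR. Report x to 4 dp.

x = (0.0233, 2.3256)

a_1 = (2, -3, 4); ‖a_1‖ = 5.3852, so q_1 = (0.3714, -0.5571, 0.7428).
q_1·a_2 = 0.3714·1 + (-0.5571)·(-1) + 0.7428·(-1) = 0.1857.
u_2 = a_2 − 0.1857·q_1 = (0.9310, -0.8966, -1.1379).
‖u_2‖ = 1.7221, so q_2 = (0.5406, -0.5206, -0.6608).
Qᵀb = (0.5571, 4.0048).
Back-substitute: x_2 = 4.0048/1.7221 = 2.3256.
x_1 = (0.5571 − 0.1857·2.3256)/5.3852 = 0.0233.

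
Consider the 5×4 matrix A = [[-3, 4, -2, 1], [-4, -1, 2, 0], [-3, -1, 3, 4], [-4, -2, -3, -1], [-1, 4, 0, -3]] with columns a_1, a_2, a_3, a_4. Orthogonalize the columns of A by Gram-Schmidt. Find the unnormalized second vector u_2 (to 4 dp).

a_1 = (-3, -4, -3, -4, -1); ‖a_1‖ = 7.1414, so e_1 = (-0.4201, -0.5601, -0.4201, -0.5601, -0.1400).
e_1·a_2 = (-0.4201)·4 + (-0.5601)·(-1) + (-0.4201)·(-1) + (-0.5601)·(-2) + (-0.1400)·4 = -0.1400.
u_2 = a_2 + 0.1400·e_1 = (3.9412, -1.0784, -1.0588, -2.0784, 3.9804).

u_2 = (3.9412, -1.0784, -1.0588, -2.0784, 3.9804)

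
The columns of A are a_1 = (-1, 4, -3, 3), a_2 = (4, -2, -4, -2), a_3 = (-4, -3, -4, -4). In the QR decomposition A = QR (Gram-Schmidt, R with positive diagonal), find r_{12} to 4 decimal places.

r_{12} = -1.0142

a_1 = (-1, 4, -3, 3); ‖a_1‖ = 5.9161, so e_1 = (-0.1690, 0.6761, -0.5071, 0.5071).
r_{12} = e_1·a_2 = -1.0142.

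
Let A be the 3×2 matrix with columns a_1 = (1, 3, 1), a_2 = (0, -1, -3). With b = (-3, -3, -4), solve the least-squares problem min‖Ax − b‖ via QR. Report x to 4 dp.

x = (-0.9459, 0.9324)

a_1 = (1, 3, 1); ‖a_1‖ = 3.3166, so e_1 = (0.3015, 0.9045, 0.3015).
e_1·a_2 = 0.3015·0 + 0.9045·(-1) + 0.3015·(-3) = -1.8091.
u_2 = a_2 + 1.8091·e_1 = (0.5455, 0.6364, -2.4545).
‖u_2‖ = 2.5937, so e_2 = (0.2103, 0.2453, -0.9463).
Qᵀb = (-4.8242, 2.4184).
Back-substitute: x_2 = 2.4184/2.5937 = 0.9324.
x_1 = (-4.8242 + 1.8091·0.9324)/3.3166 = -0.9459.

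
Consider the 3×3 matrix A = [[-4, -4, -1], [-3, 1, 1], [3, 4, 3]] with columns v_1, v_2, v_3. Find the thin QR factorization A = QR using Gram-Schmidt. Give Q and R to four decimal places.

Q = [[-0.6860, -0.2769, 0.6728], [-0.5145, 0.8385, -0.1794], [0.5145, 0.4693, 0.7177]], R = [[5.8310, 4.2875, 1.7150], [0.0000, 3.8233, 2.5232], [0.0000, 0.0000, 1.3008]]

v_1 = (-4, -3, 3); ‖v_1‖ = 5.8310, so e_1 = (-0.6860, -0.5145, 0.5145).
e_1·v_2 = (-0.6860)·(-4) + (-0.5145)·1 + 0.5145·4 = 4.2875.
u_2 = v_2 − 4.2875·e_1 = (-1.0588, 3.2059, 1.7941).
‖u_2‖ = 3.8233, so e_2 = (-0.2769, 0.8385, 0.4693).
e_1·v_3 = (-0.6860)·(-1) + (-0.5145)·1 + 0.5145·3 = 1.7150; e_2·v_3 = (-0.2769)·(-1) + 0.8385·1 + 0.4693·3 = 2.5232.
u_3 = v_3 − 1.7150·e_1 − 2.5232·e_2 = (0.8753, -0.2334, 0.9336).
‖u_3‖ = 1.3008, so e_3 = (0.6728, -0.1794, 0.7177).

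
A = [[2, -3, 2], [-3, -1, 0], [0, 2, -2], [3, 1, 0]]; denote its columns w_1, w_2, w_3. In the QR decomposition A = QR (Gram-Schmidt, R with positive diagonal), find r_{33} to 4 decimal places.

q_1 = w_1/‖w_1‖ = (2, -3, 0, 3)/4.6904 = (0.4264, -0.6396, 0.0000, 0.6396).
r_{12} = q_1·w_2 = 0.0000.
u_2 = w_2 − 0.0000·q_1 = (-3.0000, -1.0000, 2.0000, 1.0000).
‖u_2‖ = 3.8730, so q_2 = (-0.7746, -0.2582, 0.5164, 0.2582).
r_{13} = q_1·w_3 = 0.8528; r_{23} = q_2·w_3 = -2.5820.
u_3 = w_3 − 0.8528·q_1 + 2.5820·q_2 = (-0.3636, -0.1212, -0.6667, 0.1212).
r_{33} = ‖u_3‖ = 0.7785.

r_{33} = 0.7785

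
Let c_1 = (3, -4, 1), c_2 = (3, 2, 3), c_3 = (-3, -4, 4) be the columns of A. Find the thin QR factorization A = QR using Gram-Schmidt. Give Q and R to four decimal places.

c_1 = (3, -4, 1); ‖c_1‖ = 5.0990, so q_1 = (0.5883, -0.7845, 0.1961).
q_1·c_2 = 0.5883·3 + (-0.7845)·2 + 0.1961·3 = 0.7845.
u_2 = c_2 − 0.7845·q_1 = (2.5385, 2.6154, 2.8462).
‖u_2‖ = 4.6244, so q_2 = (0.5489, 0.5656, 0.6155).
q_1·c_3 = 0.5883·(-3) + (-0.7845)·(-4) + 0.1961·4 = 2.1573; q_2·c_3 = 0.5489·(-3) + 0.5656·(-4) + 0.6155·4 = -1.4472.
u_3 = c_3 − 2.1573·q_1 + 1.4472·q_2 = (-3.4748, -1.4892, 4.4676).
‖u_3‖ = 5.8525, so q_3 = (-0.5937, -0.2545, 0.7634).

Q = [[0.5883, 0.5489, -0.5937], [-0.7845, 0.5656, -0.2545], [0.1961, 0.6155, 0.7634]], R = [[5.0990, 0.7845, 2.1573], [0.0000, 4.6244, -1.4472], [0.0000, 0.0000, 5.8525]]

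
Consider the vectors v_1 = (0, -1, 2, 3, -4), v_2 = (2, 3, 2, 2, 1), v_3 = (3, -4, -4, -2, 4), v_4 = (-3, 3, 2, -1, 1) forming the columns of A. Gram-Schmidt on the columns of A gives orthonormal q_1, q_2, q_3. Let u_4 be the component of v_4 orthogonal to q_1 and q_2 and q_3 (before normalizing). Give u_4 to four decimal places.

v_1 = (0, -1, 2, 3, -4); ‖v_1‖ = 5.4772, so q_1 = (0.0000, -0.1826, 0.3651, 0.5477, -0.7303).
q_1·v_2 = 0.0000·2 + (-0.1826)·3 + 0.3651·2 + 0.5477·2 + (-0.7303)·1 = 0.5477.
u_2 = v_2 − 0.5477·q_1 = (2.0000, 3.1000, 1.8000, 1.7000, 1.4000).
‖u_2‖ = 4.6583, so q_2 = (0.4293, 0.6655, 0.3864, 0.3649, 0.3005).
q_1·v_3 = 0.0000·3 + (-0.1826)·(-4) + 0.3651·(-4) + 0.5477·(-2) + (-0.7303)·4 = -4.7469; q_2·v_3 = 0.4293·3 + 0.6655·(-4) + 0.3864·(-4) + 0.3649·(-2) + 0.3005·4 = -2.4472.
u_3 = v_3 + 4.7469·q_1 + 2.4472·q_2 = (4.0507, -3.2381, -1.3210, 1.4931, 1.2688).
‖u_3‖ = 5.6989, so q_3 = (0.7108, -0.5682, -0.2318, 0.2620, 0.2226).
q_1·v_4 = 0.0000·(-3) + (-0.1826)·3 + 0.3651·2 + 0.5477·(-1) + (-0.7303)·1 = -1.0954; q_2·v_4 = 0.4293·(-3) + 0.6655·3 + 0.3864·2 + 0.3649·(-1) + 0.3005·1 = 1.4168; q_3·v_4 = 0.7108·(-3) + (-0.5682)·3 + (-0.2318)·2 + 0.2620·(-1) + 0.2226·1 = -4.3399.
u_4 = v_4 + 1.0954·q_1 − 1.4168·q_2 + 4.3399·q_3 = (-0.5236, -0.6088, 0.8465, 0.2200, 0.7404).

u_4 = (-0.5236, -0.6088, 0.8465, 0.2200, 0.7404)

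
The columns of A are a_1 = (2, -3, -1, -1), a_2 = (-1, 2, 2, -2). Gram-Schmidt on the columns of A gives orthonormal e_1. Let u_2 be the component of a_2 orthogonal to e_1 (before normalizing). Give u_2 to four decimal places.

u_2 = (0.0667, 0.4000, 1.4667, -2.5333)

e_1 = a_1/‖a_1‖ = (2, -3, -1, -1)/3.8730 = (0.5164, -0.7746, -0.2582, -0.2582).
r_{12} = e_1·a_2 = -2.0656.
u_2 = a_2 + 2.0656·e_1 = (0.0667, 0.4000, 1.4667, -2.5333).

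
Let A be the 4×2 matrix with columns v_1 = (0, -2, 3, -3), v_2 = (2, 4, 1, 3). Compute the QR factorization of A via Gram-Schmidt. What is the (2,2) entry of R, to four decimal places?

r_{22} = 4.5925

q_1 = v_1/‖v_1‖ = (0, -2, 3, -3)/4.6904 = (0.0000, -0.4264, 0.6396, -0.6396).
r_{12} = q_1·v_2 = -2.9848.
u_2 = v_2 + 2.9848·q_1 = (2.0000, 2.7273, 2.9091, 1.0909).
r_{22} = ‖u_2‖ = 4.5925.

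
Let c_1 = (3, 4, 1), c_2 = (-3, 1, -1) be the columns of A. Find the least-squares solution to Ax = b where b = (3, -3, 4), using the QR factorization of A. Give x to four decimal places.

e_1 = c_1/‖c_1‖ = (3, 4, 1)/5.0990 = (0.5883, 0.7845, 0.1961).
r_{12} = e_1·c_2 = -1.1767.
u_2 = c_2 + 1.1767·e_1 = (-2.3077, 1.9231, -0.7692).
‖u_2‖ = 3.1009, so e_2 = (-0.7442, 0.6202, -0.2481).
Qᵀb = (0.1961, -5.0854).
Back-substitute: x_2 = -5.0854/3.1009 = -1.6400.
x_1 = (0.1961 + 1.1767·(-1.6400))/5.0990 = -0.3400.

x = (-0.3400, -1.6400)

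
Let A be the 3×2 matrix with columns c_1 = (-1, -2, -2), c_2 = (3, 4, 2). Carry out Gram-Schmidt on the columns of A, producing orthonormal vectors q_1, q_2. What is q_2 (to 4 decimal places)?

q_2 = (0.6667, 0.3333, -0.6667)

c_1 = (-1, -2, -2); ‖c_1‖ = 3.0000, so q_1 = (-0.3333, -0.6667, -0.6667).
q_1·c_2 = (-0.3333)·3 + (-0.6667)·4 + (-0.6667)·2 = -5.0000.
u_2 = c_2 + 5.0000·q_1 = (1.3333, 0.6667, -1.3333).
‖u_2‖ = 2.0000, so q_2 = (0.6667, 0.3333, -0.6667).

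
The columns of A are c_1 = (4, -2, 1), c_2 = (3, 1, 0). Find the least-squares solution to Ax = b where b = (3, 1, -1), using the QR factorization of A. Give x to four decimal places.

x = (-0.0909, 1.0909)

c_1 = (4, -2, 1); ‖c_1‖ = 4.5826, so e_1 = (0.8729, -0.4364, 0.2182).
e_1·c_2 = 0.8729·3 + (-0.4364)·1 + 0.2182·0 = 2.1822.
u_2 = c_2 − 2.1822·e_1 = (1.0952, 1.9524, -0.4762).
‖u_2‖ = 2.2887, so e_2 = (0.4785, 0.8531, -0.2081).
Qᵀb = (1.9640, 2.4968).
Back-substitute: x_2 = 2.4968/2.2887 = 1.0909.
x_1 = (1.9640 − 2.1822·1.0909)/4.5826 = -0.0909.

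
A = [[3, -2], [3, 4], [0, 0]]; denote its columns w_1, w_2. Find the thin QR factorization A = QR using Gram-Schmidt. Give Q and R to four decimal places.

Q = [[0.7071, -0.7071], [0.7071, 0.7071], [0.0000, 0.0000]], R = [[4.2426, 1.4142], [0.0000, 4.2426]]

w_1 = (3, 3, 0); ‖w_1‖ = 4.2426, so q_1 = (0.7071, 0.7071, 0.0000).
q_1·w_2 = 0.7071·(-2) + 0.7071·4 + 0.0000·0 = 1.4142.
u_2 = w_2 − 1.4142·q_1 = (-3.0000, 3.0000, 0.0000).
‖u_2‖ = 4.2426, so q_2 = (-0.7071, 0.7071, 0.0000).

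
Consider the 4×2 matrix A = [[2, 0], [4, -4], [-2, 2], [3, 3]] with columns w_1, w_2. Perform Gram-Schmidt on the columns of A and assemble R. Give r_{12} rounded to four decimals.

e_1 = w_1/‖w_1‖ = (2, 4, -2, 3)/5.7446 = (0.3482, 0.6963, -0.3482, 0.5222).
r_{12} = e_1·w_2 = -1.9149.

r_{12} = -1.9149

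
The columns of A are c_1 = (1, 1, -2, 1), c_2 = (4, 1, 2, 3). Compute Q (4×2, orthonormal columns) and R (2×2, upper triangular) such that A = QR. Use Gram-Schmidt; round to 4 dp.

Q = [[0.3780, 0.6513], [0.3780, 0.0814], [-0.7559, 0.5970], [0.3780, 0.4613]], R = [[2.6458, 1.5119], [0.0000, 5.2644]]

c_1 = (1, 1, -2, 1); ‖c_1‖ = 2.6458, so e_1 = (0.3780, 0.3780, -0.7559, 0.3780).
e_1·c_2 = 0.3780·4 + 0.3780·1 + (-0.7559)·2 + 0.3780·3 = 1.5119.
u_2 = c_2 − 1.5119·e_1 = (3.4286, 0.4286, 3.1429, 2.4286).
‖u_2‖ = 5.2644, so e_2 = (0.6513, 0.0814, 0.5970, 0.4613).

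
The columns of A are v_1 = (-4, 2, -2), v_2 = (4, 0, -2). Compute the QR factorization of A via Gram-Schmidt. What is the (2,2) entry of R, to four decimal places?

v_1 = (-4, 2, -2); ‖v_1‖ = 4.8990, so q_1 = (-0.8165, 0.4082, -0.4082).
q_1·v_2 = (-0.8165)·4 + 0.4082·0 + (-0.4082)·(-2) = -2.4495.
u_2 = v_2 + 2.4495·q_1 = (2.0000, 1.0000, -3.0000).
r_{22} = ‖u_2‖ = 3.7417.

r_{22} = 3.7417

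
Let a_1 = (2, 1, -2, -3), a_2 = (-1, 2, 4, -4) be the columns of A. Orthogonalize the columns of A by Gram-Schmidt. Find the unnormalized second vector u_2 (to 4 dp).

u_2 = (-1.4444, 1.7778, 4.4444, -3.3333)

e_1 = a_1/‖a_1‖ = (2, 1, -2, -3)/4.2426 = (0.4714, 0.2357, -0.4714, -0.7071).
r_{12} = e_1·a_2 = 0.9428.
u_2 = a_2 − 0.9428·e_1 = (-1.4444, 1.7778, 4.4444, -3.3333).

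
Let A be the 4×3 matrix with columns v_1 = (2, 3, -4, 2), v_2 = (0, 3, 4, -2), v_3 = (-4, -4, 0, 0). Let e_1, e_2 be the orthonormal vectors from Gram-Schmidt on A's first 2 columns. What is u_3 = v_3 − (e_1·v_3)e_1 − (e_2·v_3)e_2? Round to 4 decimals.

e_1 = v_1/‖v_1‖ = (2, 3, -4, 2)/5.7446 = (0.3482, 0.5222, -0.6963, 0.3482).
r_{12} = e_1·v_2 = -1.9149.
u_2 = v_2 + 1.9149·e_1 = (0.6667, 4.0000, 2.6667, -1.3333).
‖u_2‖ = 5.0332, so e_2 = (0.1325, 0.7947, 0.5298, -0.2649).
r_{13} = e_1·v_3 = -3.4816; r_{23} = e_2·v_3 = -3.7087.
u_3 = v_3 + 3.4816·e_1 + 3.7087·e_2 = (-2.2967, 0.7656, -0.4593, 0.2297).

u_3 = (-2.2967, 0.7656, -0.4593, 0.2297)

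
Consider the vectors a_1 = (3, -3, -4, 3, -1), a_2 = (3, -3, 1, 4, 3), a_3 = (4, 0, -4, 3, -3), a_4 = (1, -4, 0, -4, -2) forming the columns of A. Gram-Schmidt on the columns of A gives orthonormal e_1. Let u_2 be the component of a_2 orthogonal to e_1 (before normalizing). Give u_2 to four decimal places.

u_2 = (1.4318, -1.4318, 3.0909, 2.4318, 3.5227)

a_1 = (3, -3, -4, 3, -1); ‖a_1‖ = 6.6332, so e_1 = (0.4523, -0.4523, -0.6030, 0.4523, -0.1508).
e_1·a_2 = 0.4523·3 + (-0.4523)·(-3) + (-0.6030)·1 + 0.4523·4 + (-0.1508)·3 = 3.4674.
u_2 = a_2 − 3.4674·e_1 = (1.4318, -1.4318, 3.0909, 2.4318, 3.5227).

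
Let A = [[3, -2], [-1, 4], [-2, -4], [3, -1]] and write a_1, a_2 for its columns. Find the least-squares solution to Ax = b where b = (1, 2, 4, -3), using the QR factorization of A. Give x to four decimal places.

q_1 = a_1/‖a_1‖ = (3, -1, -2, 3)/4.7958 = (0.6255, -0.2085, -0.4170, 0.6255).
r_{12} = q_1·a_2 = -1.0426.
u_2 = a_2 + 1.0426·q_1 = (-1.3478, 3.7826, -4.4348, -0.3478).
‖u_2‖ = 5.9927, so q_2 = (-0.2249, 0.6312, -0.7400, -0.0580).
Qᵀb = (-3.3362, -1.7485).
Back-substitute: x_2 = -1.7485/5.9927 = -0.2918.
x_1 = (-3.3362 + 1.0426·(-0.2918))/4.7958 = -0.7591.

x = (-0.7591, -0.2918)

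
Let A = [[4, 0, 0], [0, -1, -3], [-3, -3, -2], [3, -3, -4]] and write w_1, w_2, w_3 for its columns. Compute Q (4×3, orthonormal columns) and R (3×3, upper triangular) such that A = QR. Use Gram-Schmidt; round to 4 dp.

e_1 = w_1/‖w_1‖ = (4, 0, -3, 3)/5.8310 = (0.6860, 0.0000, -0.5145, 0.5145).
r_{12} = e_1·w_2 = 0.0000.
u_2 = w_2 + 0.0000·e_1 = (0.0000, -1.0000, -3.0000, -3.0000).
‖u_2‖ = 4.3589, so e_2 = (0.0000, -0.2294, -0.6882, -0.6882).
r_{13} = e_1·w_3 = -1.0290; r_{23} = e_2·w_3 = 4.8177.
u_3 = w_3 + 1.0290·e_1 − 4.8177·e_2 = (0.7059, -1.8947, 0.7864, -0.1548).
‖u_3‖ = 2.1750, so e_3 = (0.3245, -0.8711, 0.3616, -0.0712).

Q = [[0.6860, 0.0000, 0.3245], [0.0000, -0.2294, -0.8711], [-0.5145, -0.6882, 0.3616], [0.5145, -0.6882, -0.0712]], R = [[5.8310, 0.0000, -1.0290], [0.0000, 4.3589, 4.8177], [0.0000, 0.0000, 2.1750]]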